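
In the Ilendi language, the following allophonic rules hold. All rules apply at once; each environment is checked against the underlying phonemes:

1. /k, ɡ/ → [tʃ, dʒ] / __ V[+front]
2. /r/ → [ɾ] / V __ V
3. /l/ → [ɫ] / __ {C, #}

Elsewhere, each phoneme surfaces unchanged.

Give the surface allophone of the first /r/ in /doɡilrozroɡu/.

[r]

/r/ (between /l/ and /o/) fails the environment for rule 2, so it stays [r].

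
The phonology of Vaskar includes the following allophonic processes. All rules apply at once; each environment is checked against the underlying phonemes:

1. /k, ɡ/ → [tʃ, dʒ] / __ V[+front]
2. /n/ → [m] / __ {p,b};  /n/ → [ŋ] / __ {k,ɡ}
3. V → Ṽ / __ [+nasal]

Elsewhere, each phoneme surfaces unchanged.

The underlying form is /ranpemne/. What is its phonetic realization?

/r/ (word-initial): no rule targets it → [r].
Rule 3 applies to /a/ (between /r/ and /n/: before a nasal consonant) → [ã].
/n/ (between /a/ and /p/): before a labial or velar stop, so rule 2 applies → [m].
/p/ stays [p].
/e/ (between /p/ and /m/): before a nasal consonant, so rule 3 applies → [ẽ].
/m/ — not in any rule's target class → [m].
/n/ (between /m/ and /e/) fails the environment for rule 2, so it stays [n].
/e/ (word-final) is in the target of rule 3 but the environment (before a nasal consonant) is not met → [e].

[rãmpẽmne]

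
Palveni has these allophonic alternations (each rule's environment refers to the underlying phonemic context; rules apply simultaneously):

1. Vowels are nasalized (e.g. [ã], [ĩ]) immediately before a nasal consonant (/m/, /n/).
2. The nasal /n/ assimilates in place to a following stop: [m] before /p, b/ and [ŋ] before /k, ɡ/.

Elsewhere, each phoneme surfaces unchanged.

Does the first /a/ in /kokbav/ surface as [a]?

Yes

/a/ (between /b/ and /v/) fails the environment for rule 1, so it stays [a].
The actual realization is [a], which matches [a].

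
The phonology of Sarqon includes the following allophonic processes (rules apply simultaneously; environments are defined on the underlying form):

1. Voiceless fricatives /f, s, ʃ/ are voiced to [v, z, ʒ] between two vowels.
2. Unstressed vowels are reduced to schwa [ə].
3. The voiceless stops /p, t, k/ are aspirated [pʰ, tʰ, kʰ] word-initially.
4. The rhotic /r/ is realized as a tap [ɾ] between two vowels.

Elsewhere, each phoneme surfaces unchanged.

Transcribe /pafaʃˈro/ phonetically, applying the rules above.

[pʰəvəʃˈro]

/p/ (word-initial): word-initially, so rule 3 applies → [pʰ].
Rule 2 applies to /a/ (between /p/ and /f/: in an unstressed syllable) → [ə].
/f/ (between /a/ and /a/) occurs between two vowels → [v] by rule 1.
/a/ (between /f/ and /ʃ/) occurs in an unstressed syllable → [ə] by rule 2.
/ʃ/ (between /a/ and /r/) is in the target of rule 1 but the environment (between two vowels) is not met → [ʃ].
/r/ — between /ʃ/ and /o/; rule 4 does not apply here → [r].
/o/ — word-final; rule 2 does not apply here → [o].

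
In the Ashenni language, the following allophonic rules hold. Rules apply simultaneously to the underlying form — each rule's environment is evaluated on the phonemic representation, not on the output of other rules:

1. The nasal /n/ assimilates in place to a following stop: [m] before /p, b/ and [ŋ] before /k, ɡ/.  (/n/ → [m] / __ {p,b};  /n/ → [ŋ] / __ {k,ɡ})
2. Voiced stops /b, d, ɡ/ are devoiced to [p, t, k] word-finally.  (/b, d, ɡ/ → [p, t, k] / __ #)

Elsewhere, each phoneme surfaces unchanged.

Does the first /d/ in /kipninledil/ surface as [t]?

No

/d/ — between /e/ and /i/; rule 2 does not apply here → [d].
The actual realization is [d], not [t].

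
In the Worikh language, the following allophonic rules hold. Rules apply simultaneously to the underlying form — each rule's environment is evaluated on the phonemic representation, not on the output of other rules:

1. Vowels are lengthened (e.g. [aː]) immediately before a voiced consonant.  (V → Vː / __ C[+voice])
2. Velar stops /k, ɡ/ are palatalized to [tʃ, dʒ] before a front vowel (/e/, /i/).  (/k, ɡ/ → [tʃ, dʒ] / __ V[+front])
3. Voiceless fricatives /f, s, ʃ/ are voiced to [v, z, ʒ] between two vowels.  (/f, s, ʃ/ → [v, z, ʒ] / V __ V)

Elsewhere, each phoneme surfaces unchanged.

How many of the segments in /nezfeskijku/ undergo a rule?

Segments that undergo a rule: /e/ → [eː] (rule 1); /k/ → [tʃ] (rule 2); /i/ → [iː] (rule 1).
All other segments surface unchanged.

3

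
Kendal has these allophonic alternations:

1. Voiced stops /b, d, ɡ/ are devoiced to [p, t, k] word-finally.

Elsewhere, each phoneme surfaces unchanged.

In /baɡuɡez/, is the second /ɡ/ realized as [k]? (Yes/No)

No

/ɡ/ (between /u/ and /e/) fails the environment for rule 1, so it stays [ɡ].
The actual realization is [ɡ], not [k].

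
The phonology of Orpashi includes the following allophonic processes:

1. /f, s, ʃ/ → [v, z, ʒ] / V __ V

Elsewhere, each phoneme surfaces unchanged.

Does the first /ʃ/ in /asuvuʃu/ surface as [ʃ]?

No

/ʃ/ (between /u/ and /u/) occurs between two vowels → [ʒ] by rule 1.
The actual realization is [ʒ], not [ʃ].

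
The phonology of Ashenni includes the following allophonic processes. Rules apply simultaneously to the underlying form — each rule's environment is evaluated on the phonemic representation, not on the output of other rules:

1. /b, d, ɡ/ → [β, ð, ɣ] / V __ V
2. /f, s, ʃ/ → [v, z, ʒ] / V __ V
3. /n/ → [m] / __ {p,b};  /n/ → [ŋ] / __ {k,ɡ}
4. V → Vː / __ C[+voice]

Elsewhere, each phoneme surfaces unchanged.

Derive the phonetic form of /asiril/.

[aziːriːl]

/a/ (word-initial): rule 4 targets it, but not before a voiced consonant → unchanged [a].
/s/ — between /a/ and /i/, between two vowels — surfaces as [z] (rule 2).
/i/ meets the environment for rule 4 (before a voiced consonant) → [iː].
/r/ (between /i/ and /i/) is unaffected → [r].
/i/ meets the environment for rule 4 (before a voiced consonant) → [iː].
/l/ stays [l].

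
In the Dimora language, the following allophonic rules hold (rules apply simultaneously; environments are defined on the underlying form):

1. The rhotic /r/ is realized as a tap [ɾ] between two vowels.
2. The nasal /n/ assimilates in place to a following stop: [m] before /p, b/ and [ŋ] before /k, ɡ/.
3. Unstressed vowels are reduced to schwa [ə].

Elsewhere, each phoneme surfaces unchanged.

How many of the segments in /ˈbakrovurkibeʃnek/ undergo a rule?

5

Segments that undergo a rule: /o/ → [ə] (rule 3); /u/ → [ə] (rule 3); /i/ → [ə] (rule 3); /e/ → [ə] (rule 3); /e/ → [ə] (rule 3).
All other segments surface unchanged.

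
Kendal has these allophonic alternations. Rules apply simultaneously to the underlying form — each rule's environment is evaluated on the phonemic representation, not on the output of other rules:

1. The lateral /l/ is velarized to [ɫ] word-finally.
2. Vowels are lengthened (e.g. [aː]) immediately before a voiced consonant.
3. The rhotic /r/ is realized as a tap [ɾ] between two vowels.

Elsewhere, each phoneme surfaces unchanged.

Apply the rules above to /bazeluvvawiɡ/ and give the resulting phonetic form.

/a/ meets the environment for rule 2 (before a voiced consonant) → [aː].
/e/ meets the environment for rule 2 (before a voiced consonant) → [eː].
/l/ (between /e/ and /u/) fails the environment for rule 1, so it stays [l].
/u/ — between /l/ and /v/, before a voiced consonant — surfaces as [uː] (rule 2).
/a/ (between /v/ and /w/): before a voiced consonant, so rule 2 applies → [aː].
/i/ (between /w/ and /ɡ/) occurs before a voiced consonant → [iː] by rule 2.

[baːzeːluːvvaːwiːɡ]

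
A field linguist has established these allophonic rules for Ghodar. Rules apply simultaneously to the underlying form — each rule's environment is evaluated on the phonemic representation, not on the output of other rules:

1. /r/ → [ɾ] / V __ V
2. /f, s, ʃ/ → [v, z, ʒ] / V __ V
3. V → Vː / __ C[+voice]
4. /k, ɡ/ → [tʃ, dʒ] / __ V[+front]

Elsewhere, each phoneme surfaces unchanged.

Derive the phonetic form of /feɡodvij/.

/f/ — word-initial; rule 2 does not apply here → [f].
/e/ — between /f/ and /ɡ/, before a voiced consonant — surfaces as [eː] (rule 3).
/ɡ/ — between /e/ and /o/; rule 4 does not apply here → [ɡ].
/o/ — between /ɡ/ and /d/, before a voiced consonant — surfaces as [oː] (rule 3).
/i/ (between /v/ and /j/): before a voiced consonant, so rule 3 applies → [iː].

[feːɡoːdviːj]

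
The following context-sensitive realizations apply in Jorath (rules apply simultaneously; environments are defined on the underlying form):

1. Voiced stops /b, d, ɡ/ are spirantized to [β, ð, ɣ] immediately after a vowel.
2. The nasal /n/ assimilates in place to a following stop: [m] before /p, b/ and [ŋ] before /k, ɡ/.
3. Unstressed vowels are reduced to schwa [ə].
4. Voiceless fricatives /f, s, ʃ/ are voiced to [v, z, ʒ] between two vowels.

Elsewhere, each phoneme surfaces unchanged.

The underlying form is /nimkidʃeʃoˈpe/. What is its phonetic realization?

/n/ (word-initial) fails the environment for rule 2, so it stays [n].
/i/ (between /n/ and /m/) occurs in an unstressed syllable → [ə] by rule 3.
/m/ — not in any rule's target class → [m].
/k/ stays [k].
Rule 3 applies to /i/ (between /k/ and /d/: in an unstressed syllable) → [ə].
/d/ (between /i/ and /ʃ/) occurs immediately after a vowel → [ð] by rule 1.
/ʃ/ — between /d/ and /e/; rule 4 does not apply here → [ʃ].
Rule 3 applies to /e/ (between /ʃ/ and /ʃ/: in an unstressed syllable) → [ə].
/ʃ/ (between /e/ and /o/) occurs between two vowels → [ʒ] by rule 4.
/o/ (between /ʃ/ and /p/): in an unstressed syllable, so rule 3 applies → [ə].
/p/ (between /o/ and /e/) is unaffected → [p].
/e/ (word-final) is in the target of rule 3 but the environment (in an unstressed syllable) is not met → [e].

[nəmkəðʃəʒəˈpe]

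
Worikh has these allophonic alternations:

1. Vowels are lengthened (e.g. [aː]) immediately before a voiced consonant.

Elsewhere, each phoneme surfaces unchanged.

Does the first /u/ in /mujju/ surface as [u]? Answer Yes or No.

No

Rule 1 applies to /u/ (between /m/ and /j/: before a voiced consonant) → [uː].
The actual realization is [uː], not [u].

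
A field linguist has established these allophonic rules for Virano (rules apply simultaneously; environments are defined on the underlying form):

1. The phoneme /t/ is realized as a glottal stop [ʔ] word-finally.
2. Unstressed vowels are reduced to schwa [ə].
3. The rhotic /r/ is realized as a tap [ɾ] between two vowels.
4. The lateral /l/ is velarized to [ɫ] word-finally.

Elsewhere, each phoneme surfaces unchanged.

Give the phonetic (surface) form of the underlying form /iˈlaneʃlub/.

/i/ (word-initial) occurs in an unstressed syllable → [ə] by rule 2.
/l/ — between /i/ and /a/; rule 4 does not apply here → [l].
/a/ (between /l/ and /n/) is in the target of rule 2 but the environment (in an unstressed syllable) is not met → [a].
/n/ (between /a/ and /e/): no rule targets it → [n].
/e/ (between /n/ and /ʃ/): in an unstressed syllable, so rule 2 applies → [ə].
/ʃ/ stays [ʃ].
/l/ (between /ʃ/ and /u/) is in the target of rule 4 but the environment (word-finally) is not met → [l].
/u/ meets the environment for rule 2 (in an unstressed syllable) → [ə].
/b/ (word-final) is unaffected → [b].

[əˈlanəʃləb]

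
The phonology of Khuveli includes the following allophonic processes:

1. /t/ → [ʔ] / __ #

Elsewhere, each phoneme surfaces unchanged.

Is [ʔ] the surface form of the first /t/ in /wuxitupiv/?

No

/t/ (between /i/ and /u/) is in the target of rule 1 but the environment (word-finally) is not met → [t].
The actual realization is [t], not [ʔ].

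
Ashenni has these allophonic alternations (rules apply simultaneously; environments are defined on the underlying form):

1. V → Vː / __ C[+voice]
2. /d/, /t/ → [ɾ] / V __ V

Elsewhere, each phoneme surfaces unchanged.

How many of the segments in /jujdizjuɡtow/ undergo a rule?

Segments that undergo a rule: /u/ → [uː] (rule 1); /i/ → [iː] (rule 1); /u/ → [uː] (rule 1); /o/ → [oː] (rule 1).
All other segments surface unchanged.

4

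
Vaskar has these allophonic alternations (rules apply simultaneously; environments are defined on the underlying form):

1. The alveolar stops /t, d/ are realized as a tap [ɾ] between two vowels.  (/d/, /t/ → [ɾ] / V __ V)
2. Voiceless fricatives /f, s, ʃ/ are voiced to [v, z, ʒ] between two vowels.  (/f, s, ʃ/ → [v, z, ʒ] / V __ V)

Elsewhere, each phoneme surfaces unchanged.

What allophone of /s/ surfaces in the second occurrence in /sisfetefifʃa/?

/s/ (between /i/ and /f/) is in the target of rule 2 but the environment (between two vowels) is not met → [s].

[s]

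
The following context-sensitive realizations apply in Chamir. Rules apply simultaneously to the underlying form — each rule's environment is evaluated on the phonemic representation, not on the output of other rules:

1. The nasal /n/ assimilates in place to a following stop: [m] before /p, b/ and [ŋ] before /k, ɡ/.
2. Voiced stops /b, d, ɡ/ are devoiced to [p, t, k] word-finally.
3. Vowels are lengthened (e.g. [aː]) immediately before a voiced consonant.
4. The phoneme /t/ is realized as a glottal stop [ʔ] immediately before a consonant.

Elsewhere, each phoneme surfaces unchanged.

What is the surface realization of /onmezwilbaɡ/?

[oːnmeːzwiːlbaːk]

/o/ — word-initial, before a voiced consonant — surfaces as [oː] (rule 3).
/n/ (between /o/ and /m/) is in the target of rule 1 but the environment (before a labial or velar stop) is not met → [n].
/e/ (between /m/ and /z/): before a voiced consonant, so rule 3 applies → [eː].
/i/ (between /w/ and /l/): before a voiced consonant, so rule 3 applies → [iː].
/b/ (between /l/ and /a/) is in the target of rule 2 but the environment (word-finally) is not met → [b].
/a/ (between /b/ and /ɡ/): before a voiced consonant, so rule 3 applies → [aː].
/ɡ/ (word-final): word-finally, so rule 2 applies → [k].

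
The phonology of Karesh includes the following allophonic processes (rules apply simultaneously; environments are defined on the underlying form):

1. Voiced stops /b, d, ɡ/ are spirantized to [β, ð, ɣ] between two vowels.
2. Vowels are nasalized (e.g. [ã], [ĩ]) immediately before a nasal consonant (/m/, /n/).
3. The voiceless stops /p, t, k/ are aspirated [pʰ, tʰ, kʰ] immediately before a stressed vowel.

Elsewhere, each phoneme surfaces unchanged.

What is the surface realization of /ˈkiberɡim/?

/k/ (word-initial): immediately before a stressed vowel, so rule 3 applies → [kʰ].
/i/ (between /k/ and /b/): rule 2 targets it, but not before a nasal consonant → unchanged [i].
/b/ — between /i/ and /e/, between two vowels — surfaces as [β] (rule 1).
/e/ (between /b/ and /r/) is in the target of rule 2 but the environment (before a nasal consonant) is not met → [e].
/r/ (between /e/ and /ɡ/): no rule targets it → [r].
/ɡ/ (between /r/ and /i/) is in the target of rule 1 but the environment (between two vowels) is not met → [ɡ].
/i/ (between /ɡ/ and /m/): before a nasal consonant, so rule 2 applies → [ĩ].
/m/ — not in any rule's target class → [m].

[ˈkʰiβerɡĩm]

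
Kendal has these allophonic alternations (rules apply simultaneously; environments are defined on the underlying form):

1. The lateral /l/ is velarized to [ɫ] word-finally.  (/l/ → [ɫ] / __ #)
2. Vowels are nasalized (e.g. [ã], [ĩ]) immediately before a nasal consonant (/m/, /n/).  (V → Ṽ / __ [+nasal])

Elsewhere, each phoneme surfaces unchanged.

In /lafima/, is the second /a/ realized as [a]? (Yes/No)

/a/ (word-final): rule 2 targets it, but not before a nasal consonant → unchanged [a].
The actual realization is [a], which matches [a].

Yes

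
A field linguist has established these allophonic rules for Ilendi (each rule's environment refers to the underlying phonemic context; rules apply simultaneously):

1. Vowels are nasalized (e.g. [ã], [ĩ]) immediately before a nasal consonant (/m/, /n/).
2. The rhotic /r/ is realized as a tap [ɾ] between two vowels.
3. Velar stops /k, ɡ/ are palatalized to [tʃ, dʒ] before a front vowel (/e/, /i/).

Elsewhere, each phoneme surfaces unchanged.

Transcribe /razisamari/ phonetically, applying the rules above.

[razisãmaɾi]

/r/ (word-initial) is in the target of rule 2 but the environment (between two vowels) is not met → [r].
/a/ — between /r/ and /z/; rule 1 does not apply here → [a].
/z/ (between /a/ and /i/) is unaffected → [z].
/i/ (between /z/ and /s/) is in the target of rule 1 but the environment (before a nasal consonant) is not met → [i].
/s/ (between /i/ and /a/) is unaffected → [s].
/a/ — between /s/ and /m/, before a nasal consonant — surfaces as [ã] (rule 1).
/m/ (between /a/ and /a/) is unaffected → [m].
/a/ (between /m/ and /r/) fails the environment for rule 1, so it stays [a].
Rule 2 applies to /r/ (between /a/ and /i/: between two vowels) → [ɾ].
/i/ (word-final) fails the environment for rule 1, so it stays [i].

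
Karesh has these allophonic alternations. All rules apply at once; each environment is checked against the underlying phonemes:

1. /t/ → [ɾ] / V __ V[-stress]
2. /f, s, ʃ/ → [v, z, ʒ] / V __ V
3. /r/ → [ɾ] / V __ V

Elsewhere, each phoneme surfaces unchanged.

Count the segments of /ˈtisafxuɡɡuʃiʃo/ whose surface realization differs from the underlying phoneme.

Segments that undergo a rule: /s/ → [z] (rule 2); /ʃ/ → [ʒ] (rule 2); /ʃ/ → [ʒ] (rule 2).
All other segments surface unchanged.

3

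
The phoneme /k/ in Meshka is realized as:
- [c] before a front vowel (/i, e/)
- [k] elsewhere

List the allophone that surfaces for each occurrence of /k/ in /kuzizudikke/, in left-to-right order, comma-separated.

Occurrence 1 (position 1): no conditioning environment matches → elsewhere allophone [k].
Occurrence 2 (position 9): no conditioning environment matches → elsewhere allophone [k].
Occurrence 3 (position 10): before a front vowel → [c].

[k], [k], [c]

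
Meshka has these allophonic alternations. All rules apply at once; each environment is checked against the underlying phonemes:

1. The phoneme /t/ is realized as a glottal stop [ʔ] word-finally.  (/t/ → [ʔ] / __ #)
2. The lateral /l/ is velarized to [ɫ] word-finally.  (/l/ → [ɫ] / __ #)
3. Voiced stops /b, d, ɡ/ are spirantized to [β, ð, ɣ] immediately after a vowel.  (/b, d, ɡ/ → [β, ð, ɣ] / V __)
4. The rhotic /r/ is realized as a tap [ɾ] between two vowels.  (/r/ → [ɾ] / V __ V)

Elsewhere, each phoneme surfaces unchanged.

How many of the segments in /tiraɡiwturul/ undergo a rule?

Segments that undergo a rule: /r/ → [ɾ] (rule 4); /ɡ/ → [ɣ] (rule 3); /r/ → [ɾ] (rule 4); /l/ → [ɫ] (rule 2).
All other segments surface unchanged.

4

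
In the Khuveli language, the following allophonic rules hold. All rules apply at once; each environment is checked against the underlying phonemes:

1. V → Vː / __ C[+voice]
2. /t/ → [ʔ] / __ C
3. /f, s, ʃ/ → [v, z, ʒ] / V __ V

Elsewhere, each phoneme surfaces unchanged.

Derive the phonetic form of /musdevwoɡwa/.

[musdeːvwoːɡwa]

/m/ — not in any rule's target class → [m].
/u/ (between /m/ and /s/): rule 1 targets it, but not before a voiced consonant → unchanged [u].
/s/ (between /u/ and /d/) fails the environment for rule 3, so it stays [s].
/d/ stays [d].
Rule 1 applies to /e/ (between /d/ and /v/: before a voiced consonant) → [eː].
/v/ — not in any rule's target class → [v].
/w/ stays [w].
/o/ — between /w/ and /ɡ/, before a voiced consonant — surfaces as [oː] (rule 1).
/ɡ/ (between /o/ and /w/) is unaffected → [ɡ].
/w/ (between /ɡ/ and /a/): no rule targets it → [w].
/a/ (word-final) is in the target of rule 1 but the environment (before a voiced consonant) is not met → [a].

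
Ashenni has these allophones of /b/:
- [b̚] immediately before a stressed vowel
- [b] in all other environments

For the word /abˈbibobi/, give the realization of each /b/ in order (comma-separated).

Occurrence 1 (position 2): no conditioning environment matches → elsewhere allophone [b].
Occurrence 2 (position 3): immediately before a stressed vowel → [b̚].
Occurrence 3 (position 5): no conditioning environment matches → elsewhere allophone [b].
Occurrence 4 (position 7): no conditioning environment matches → elsewhere allophone [b].

[b], [b̚], [b], [b]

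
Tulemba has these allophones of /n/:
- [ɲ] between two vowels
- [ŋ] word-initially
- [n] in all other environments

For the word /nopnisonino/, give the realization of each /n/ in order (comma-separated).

Occurrence 1 (position 1): word-initially → [ŋ].
Occurrence 2 (position 4): no conditioning environment matches → elsewhere allophone [n].
Occurrence 3 (position 8): between two vowels → [ɲ].
Occurrence 4 (position 10): between two vowels → [ɲ].

[ŋ], [n], [ɲ], [ɲ]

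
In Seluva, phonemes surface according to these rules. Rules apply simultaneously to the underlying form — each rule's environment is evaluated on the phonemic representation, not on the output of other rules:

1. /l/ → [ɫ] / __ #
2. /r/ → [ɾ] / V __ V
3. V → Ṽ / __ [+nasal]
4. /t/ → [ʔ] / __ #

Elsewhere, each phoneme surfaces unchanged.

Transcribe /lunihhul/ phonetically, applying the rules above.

/l/ (word-initial): rule 1 targets it, but not word-finally → unchanged [l].
/u/ (between /l/ and /n/) occurs before a nasal consonant → [ũ] by rule 3.
/n/ (between /u/ and /i/) is unaffected → [n].
/i/ (between /n/ and /h/): rule 3 targets it, but not before a nasal consonant → unchanged [i].
/h/ (between /i/ and /h/): no rule targets it → [h].
/h/ stays [h].
/u/ (between /h/ and /l/): rule 3 targets it, but not before a nasal consonant → unchanged [u].
Rule 1 applies to /l/ (word-final: word-finally) → [ɫ].

[lũnihhuɫ]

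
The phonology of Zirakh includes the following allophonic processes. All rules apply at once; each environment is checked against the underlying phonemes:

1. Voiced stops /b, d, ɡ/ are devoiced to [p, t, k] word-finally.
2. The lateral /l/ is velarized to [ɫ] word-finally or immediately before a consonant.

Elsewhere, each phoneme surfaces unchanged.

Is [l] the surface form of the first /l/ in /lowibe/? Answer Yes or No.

/l/ (word-initial) is in the target of rule 2 but the environment (word-finally or immediately before a consonant) is not met → [l].
The actual realization is [l], which matches [l].

Yes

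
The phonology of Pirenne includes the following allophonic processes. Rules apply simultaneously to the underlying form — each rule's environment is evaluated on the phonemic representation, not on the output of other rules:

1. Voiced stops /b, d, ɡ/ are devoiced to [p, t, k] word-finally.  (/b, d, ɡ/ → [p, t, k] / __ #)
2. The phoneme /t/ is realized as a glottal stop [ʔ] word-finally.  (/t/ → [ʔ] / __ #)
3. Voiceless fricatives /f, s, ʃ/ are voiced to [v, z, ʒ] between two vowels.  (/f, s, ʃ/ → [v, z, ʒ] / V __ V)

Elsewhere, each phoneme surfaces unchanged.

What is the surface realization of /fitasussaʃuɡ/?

[fitazussaʒuk]

/f/ (word-initial): rule 3 targets it, but not between two vowels → unchanged [f].
/t/ (between /i/ and /a/): rule 2 targets it, but not word-finally → unchanged [t].
Rule 3 applies to /s/ (between /a/ and /u/: between two vowels) → [z].
/s/ (between /u/ and /s/) fails the environment for rule 3, so it stays [s].
/s/ (between /s/ and /a/): rule 3 targets it, but not between two vowels → unchanged [s].
/ʃ/ (between /a/ and /u/): between two vowels, so rule 3 applies → [ʒ].
/ɡ/ (word-final) occurs word-finally → [k] by rule 1.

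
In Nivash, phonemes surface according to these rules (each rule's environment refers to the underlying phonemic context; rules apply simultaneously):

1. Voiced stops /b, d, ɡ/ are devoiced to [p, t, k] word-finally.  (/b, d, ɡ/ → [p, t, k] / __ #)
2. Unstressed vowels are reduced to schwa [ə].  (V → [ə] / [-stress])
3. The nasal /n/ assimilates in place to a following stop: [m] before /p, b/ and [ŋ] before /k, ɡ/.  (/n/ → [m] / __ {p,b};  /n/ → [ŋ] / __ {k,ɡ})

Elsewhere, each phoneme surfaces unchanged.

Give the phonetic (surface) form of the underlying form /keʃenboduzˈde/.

[kəʃəmbədəzˈde]

/k/ stays [k].
/e/ meets the environment for rule 2 (in an unstressed syllable) → [ə].
/ʃ/ (between /e/ and /e/) is unaffected → [ʃ].
/e/ (between /ʃ/ and /n/) occurs in an unstressed syllable → [ə] by rule 2.
Rule 3 applies to /n/ (between /e/ and /b/: before a labial or velar stop) → [m].
/b/ — between /n/ and /o/; rule 1 does not apply here → [b].
/o/ (between /b/ and /d/) occurs in an unstressed syllable → [ə] by rule 2.
/d/ (between /o/ and /u/): rule 1 targets it, but not word-finally → unchanged [d].
/u/ (between /d/ and /z/): in an unstressed syllable, so rule 2 applies → [ə].
/z/ (between /u/ and /d/) is unaffected → [z].
/d/ (between /z/ and /e/): rule 1 targets it, but not word-finally → unchanged [d].
/e/ — word-final; rule 2 does not apply here → [e].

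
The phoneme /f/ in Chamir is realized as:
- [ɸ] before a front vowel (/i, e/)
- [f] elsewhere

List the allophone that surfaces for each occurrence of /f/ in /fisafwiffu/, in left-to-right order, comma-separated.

Occurrence 1 (position 1): before a front vowel (/i, e/) → [ɸ].
Occurrence 2 (position 5): no conditioning environment matches → elsewhere allophone [f].
Occurrence 3 (position 8): no conditioning environment matches → elsewhere allophone [f].
Occurrence 4 (position 9): no conditioning environment matches → elsewhere allophone [f].

[ɸ], [f], [f], [f]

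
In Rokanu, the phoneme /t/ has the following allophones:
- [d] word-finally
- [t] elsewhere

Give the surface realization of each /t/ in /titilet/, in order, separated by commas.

[t], [t], [d]

Occurrence 1 (position 1): no conditioning environment matches → elsewhere allophone [t].
Occurrence 2 (position 3): no conditioning environment matches → elsewhere allophone [t].
Occurrence 3 (position 7): word-finally → [d].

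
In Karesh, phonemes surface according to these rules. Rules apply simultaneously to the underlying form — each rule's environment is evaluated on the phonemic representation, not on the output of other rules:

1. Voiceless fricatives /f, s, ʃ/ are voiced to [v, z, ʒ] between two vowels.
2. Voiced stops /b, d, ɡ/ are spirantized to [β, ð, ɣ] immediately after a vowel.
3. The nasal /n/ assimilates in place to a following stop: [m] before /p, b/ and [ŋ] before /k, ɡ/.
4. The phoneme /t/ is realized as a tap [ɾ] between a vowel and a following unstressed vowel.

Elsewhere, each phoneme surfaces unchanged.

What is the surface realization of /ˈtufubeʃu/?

/t/ — word-initial; rule 4 does not apply here → [t].
/u/ — not in any rule's target class → [u].
/f/ (between /u/ and /u/): between two vowels, so rule 1 applies → [v].
/u/ stays [u].
/b/ — between /u/ and /e/, immediately after a vowel — surfaces as [β] (rule 2).
/e/ (between /b/ and /ʃ/): no rule targets it → [e].
/ʃ/ (between /e/ and /u/) occurs between two vowels → [ʒ] by rule 1.
/u/ — not in any rule's target class → [u].

[ˈtuvuβeʒu]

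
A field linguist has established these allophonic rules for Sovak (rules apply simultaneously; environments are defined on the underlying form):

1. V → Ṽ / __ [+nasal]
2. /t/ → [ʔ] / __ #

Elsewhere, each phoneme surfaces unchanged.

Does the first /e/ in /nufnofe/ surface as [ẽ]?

/e/ (word-final) fails the environment for rule 1, so it stays [e].
The actual realization is [e], not [ẽ].

No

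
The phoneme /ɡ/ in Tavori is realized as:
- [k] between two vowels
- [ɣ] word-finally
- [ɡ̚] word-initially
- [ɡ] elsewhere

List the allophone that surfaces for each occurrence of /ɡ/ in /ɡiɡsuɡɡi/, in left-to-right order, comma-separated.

[ɡ̚], [ɡ], [ɡ], [ɡ]

Occurrence 1 (position 1): word-initially → [ɡ̚].
Occurrence 2 (position 3): no conditioning environment matches → elsewhere allophone [ɡ].
Occurrence 3 (position 6): no conditioning environment matches → elsewhere allophone [ɡ].
Occurrence 4 (position 7): no conditioning environment matches → elsewhere allophone [ɡ].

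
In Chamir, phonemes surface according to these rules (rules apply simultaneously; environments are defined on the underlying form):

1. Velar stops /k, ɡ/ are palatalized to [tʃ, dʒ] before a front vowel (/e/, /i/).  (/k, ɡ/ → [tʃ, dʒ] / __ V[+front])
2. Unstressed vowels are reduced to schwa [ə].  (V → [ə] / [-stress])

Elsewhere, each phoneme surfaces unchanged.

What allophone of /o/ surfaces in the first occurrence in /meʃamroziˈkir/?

[ə]

/o/ (between /r/ and /z/) occurs in an unstressed syllable → [ə] by rule 2.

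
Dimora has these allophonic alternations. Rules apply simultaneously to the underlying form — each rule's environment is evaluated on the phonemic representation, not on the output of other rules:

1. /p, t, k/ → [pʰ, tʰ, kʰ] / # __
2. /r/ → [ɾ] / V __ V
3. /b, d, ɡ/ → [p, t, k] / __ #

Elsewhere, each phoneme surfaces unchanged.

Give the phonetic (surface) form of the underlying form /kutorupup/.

/k/ — word-initial, word-initially — surfaces as [kʰ] (rule 1).
/u/ stays [u].
/t/ — between /u/ and /o/; rule 1 does not apply here → [t].
/o/ (between /t/ and /r/): no rule targets it → [o].
/r/ (between /o/ and /u/): between two vowels, so rule 2 applies → [ɾ].
/u/ (between /r/ and /p/) is unaffected → [u].
/p/ (between /u/ and /u/) fails the environment for rule 1, so it stays [p].
/u/ — not in any rule's target class → [u].
/p/ (word-final) is in the target of rule 1 but the environment (word-initially) is not met → [p].

[kʰutoɾupup]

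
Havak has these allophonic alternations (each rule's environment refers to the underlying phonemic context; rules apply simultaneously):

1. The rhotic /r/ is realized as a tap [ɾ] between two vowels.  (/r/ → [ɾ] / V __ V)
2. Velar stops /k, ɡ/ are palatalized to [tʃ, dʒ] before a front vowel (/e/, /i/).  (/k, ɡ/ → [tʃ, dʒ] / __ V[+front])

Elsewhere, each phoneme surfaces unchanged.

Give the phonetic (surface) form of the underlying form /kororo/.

/k/ (word-initial) fails the environment for rule 2, so it stays [k].
/o/ stays [o].
/r/ (between /o/ and /o/) occurs between two vowels → [ɾ] by rule 1.
/o/ (between /r/ and /r/): no rule targets it → [o].
Rule 1 applies to /r/ (between /o/ and /o/: between two vowels) → [ɾ].
/o/ — not in any rule's target class → [o].

[koɾoɾo]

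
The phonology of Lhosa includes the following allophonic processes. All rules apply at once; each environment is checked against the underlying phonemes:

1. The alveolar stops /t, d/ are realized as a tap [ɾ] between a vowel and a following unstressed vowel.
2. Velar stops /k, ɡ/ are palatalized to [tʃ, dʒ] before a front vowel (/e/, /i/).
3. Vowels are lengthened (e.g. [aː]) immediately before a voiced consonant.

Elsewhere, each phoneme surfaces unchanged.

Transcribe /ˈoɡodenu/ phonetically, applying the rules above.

/o/ (word-initial) occurs before a voiced consonant → [oː] by rule 3.
/ɡ/ (between /o/ and /o/) is in the target of rule 2 but the environment (before a front vowel) is not met → [ɡ].
Rule 3 applies to /o/ (between /ɡ/ and /d/: before a voiced consonant) → [oː].
/d/ meets the environment for rule 1 (between a vowel and a following unstressed vowel) → [ɾ].
/e/ meets the environment for rule 3 (before a voiced consonant) → [eː].
/n/ stays [n].
/u/ (word-final) is in the target of rule 3 but the environment (before a voiced consonant) is not met → [u].

[ˈoːɡoːɾeːnu]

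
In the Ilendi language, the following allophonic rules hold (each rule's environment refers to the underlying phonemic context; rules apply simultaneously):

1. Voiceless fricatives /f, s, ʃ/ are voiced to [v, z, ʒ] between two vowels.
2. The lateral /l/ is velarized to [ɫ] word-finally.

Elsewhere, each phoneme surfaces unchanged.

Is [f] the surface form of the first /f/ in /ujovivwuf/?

Yes

/f/ (word-final) is in the target of rule 1 but the environment (between two vowels) is not met → [f].
The actual realization is [f], which matches [f].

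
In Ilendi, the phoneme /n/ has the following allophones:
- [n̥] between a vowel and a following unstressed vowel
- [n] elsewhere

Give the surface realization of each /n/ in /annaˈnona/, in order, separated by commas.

[n], [n], [n], [n̥]

Occurrence 1 (position 2): no conditioning environment matches → elsewhere allophone [n].
Occurrence 2 (position 3): no conditioning environment matches → elsewhere allophone [n].
Occurrence 3 (position 5): no conditioning environment matches → elsewhere allophone [n].
Occurrence 4 (position 7): between a vowel and a following unstressed vowel → [n̥].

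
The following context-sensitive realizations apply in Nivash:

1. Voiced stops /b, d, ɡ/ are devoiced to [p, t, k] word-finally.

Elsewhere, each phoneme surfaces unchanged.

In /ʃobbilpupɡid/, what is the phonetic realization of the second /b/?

[b]

/b/ (between /b/ and /i/): rule 1 targets it, but not word-finally → unchanged [b].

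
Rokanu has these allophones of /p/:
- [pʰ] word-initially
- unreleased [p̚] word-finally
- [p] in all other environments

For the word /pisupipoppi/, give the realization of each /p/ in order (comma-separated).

[pʰ], [p], [p], [p], [p]

Occurrence 1 (position 1): word-initially → [pʰ].
Occurrence 2 (position 5): no conditioning environment matches → elsewhere allophone [p].
Occurrence 3 (position 7): no conditioning environment matches → elsewhere allophone [p].
Occurrence 4 (position 9): no conditioning environment matches → elsewhere allophone [p].
Occurrence 5 (position 10): no conditioning environment matches → elsewhere allophone [p].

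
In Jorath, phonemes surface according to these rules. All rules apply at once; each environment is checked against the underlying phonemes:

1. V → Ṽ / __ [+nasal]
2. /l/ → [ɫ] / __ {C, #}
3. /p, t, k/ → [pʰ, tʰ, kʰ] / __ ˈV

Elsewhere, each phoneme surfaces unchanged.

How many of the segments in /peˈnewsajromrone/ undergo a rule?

3

Segments that undergo a rule: /e/ → [ẽ] (rule 1); /o/ → [õ] (rule 1); /o/ → [õ] (rule 1).
All other segments surface unchanged.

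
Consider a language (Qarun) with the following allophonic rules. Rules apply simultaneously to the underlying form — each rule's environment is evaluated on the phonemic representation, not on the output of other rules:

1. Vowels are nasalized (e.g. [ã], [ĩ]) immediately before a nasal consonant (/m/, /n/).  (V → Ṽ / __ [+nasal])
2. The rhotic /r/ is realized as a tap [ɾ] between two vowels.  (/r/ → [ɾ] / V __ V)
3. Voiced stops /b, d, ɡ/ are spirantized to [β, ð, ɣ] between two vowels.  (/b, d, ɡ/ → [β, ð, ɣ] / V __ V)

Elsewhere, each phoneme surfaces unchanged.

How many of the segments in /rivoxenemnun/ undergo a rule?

Segments that undergo a rule: /e/ → [ẽ] (rule 1); /e/ → [ẽ] (rule 1); /u/ → [ũ] (rule 1).
All other segments surface unchanged.

3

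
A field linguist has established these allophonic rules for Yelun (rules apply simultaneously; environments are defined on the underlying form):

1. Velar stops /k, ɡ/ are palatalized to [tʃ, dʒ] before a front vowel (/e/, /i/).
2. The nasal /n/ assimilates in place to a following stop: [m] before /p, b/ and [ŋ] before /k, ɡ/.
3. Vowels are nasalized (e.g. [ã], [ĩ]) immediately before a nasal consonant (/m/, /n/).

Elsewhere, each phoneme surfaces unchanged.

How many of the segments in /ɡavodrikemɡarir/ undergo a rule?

Segments that undergo a rule: /k/ → [tʃ] (rule 1); /e/ → [ẽ] (rule 3).
All other segments surface unchanged.

2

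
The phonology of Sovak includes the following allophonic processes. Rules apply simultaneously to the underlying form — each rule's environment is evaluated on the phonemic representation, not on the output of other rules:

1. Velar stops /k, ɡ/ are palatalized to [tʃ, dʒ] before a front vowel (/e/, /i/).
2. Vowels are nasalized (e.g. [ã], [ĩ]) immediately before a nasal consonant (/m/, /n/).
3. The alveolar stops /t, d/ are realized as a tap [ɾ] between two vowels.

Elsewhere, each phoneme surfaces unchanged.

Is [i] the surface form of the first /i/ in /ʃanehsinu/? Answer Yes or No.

No

/i/ — between /s/ and /n/, before a nasal consonant — surfaces as [ĩ] (rule 2).
The actual realization is [ĩ], not [i].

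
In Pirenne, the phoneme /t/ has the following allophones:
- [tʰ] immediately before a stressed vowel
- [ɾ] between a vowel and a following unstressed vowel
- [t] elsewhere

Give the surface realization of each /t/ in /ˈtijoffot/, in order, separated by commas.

Occurrence 1 (position 1): immediately before a stressed vowel → [tʰ].
Occurrence 2 (position 8): no conditioning environment matches → elsewhere allophone [t].

[tʰ], [t]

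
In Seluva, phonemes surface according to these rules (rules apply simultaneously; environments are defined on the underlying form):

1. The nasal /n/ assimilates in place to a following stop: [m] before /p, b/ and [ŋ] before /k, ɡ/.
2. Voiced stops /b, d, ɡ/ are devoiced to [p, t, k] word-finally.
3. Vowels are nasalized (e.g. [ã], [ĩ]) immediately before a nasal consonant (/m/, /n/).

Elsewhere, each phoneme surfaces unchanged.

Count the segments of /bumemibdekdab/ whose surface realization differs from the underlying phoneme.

Segments that undergo a rule: /u/ → [ũ] (rule 3); /e/ → [ẽ] (rule 3); /b/ → [p] (rule 2).
All other segments surface unchanged.

3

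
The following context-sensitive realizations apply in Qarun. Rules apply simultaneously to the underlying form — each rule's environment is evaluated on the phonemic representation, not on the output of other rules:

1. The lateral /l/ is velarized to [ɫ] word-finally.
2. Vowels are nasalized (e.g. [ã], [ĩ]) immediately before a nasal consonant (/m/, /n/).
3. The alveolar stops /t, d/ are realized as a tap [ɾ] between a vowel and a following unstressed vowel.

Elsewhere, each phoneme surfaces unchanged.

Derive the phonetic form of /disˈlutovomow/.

/d/ (word-initial) fails the environment for rule 3, so it stays [d].
/i/ — between /d/ and /s/; rule 2 does not apply here → [i].
/s/ — not in any rule's target class → [s].
/l/ — between /s/ and /u/; rule 1 does not apply here → [l].
/u/ (between /l/ and /t/): rule 2 targets it, but not before a nasal consonant → unchanged [u].
Rule 3 applies to /t/ (between /u/ and /o/: between a vowel and a following unstressed vowel) → [ɾ].
/o/ (between /t/ and /v/): rule 2 targets it, but not before a nasal consonant → unchanged [o].
/v/ (between /o/ and /o/): no rule targets it → [v].
/o/ meets the environment for rule 2 (before a nasal consonant) → [õ].
/m/ (between /o/ and /o/) is unaffected → [m].
/o/ (between /m/ and /w/) is in the target of rule 2 but the environment (before a nasal consonant) is not met → [o].
/w/ — not in any rule's target class → [w].

[disˈluɾovõmow]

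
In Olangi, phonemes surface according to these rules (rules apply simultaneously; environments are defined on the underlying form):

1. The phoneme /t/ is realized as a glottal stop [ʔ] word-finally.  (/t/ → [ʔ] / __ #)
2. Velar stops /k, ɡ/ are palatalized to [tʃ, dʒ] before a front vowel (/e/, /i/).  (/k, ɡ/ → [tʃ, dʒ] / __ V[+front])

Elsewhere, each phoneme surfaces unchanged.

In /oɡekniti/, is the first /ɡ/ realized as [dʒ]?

Rule 2 applies to /ɡ/ (between /o/ and /e/: before a front vowel) → [dʒ].
The actual realization is [dʒ], which matches [dʒ].

Yes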